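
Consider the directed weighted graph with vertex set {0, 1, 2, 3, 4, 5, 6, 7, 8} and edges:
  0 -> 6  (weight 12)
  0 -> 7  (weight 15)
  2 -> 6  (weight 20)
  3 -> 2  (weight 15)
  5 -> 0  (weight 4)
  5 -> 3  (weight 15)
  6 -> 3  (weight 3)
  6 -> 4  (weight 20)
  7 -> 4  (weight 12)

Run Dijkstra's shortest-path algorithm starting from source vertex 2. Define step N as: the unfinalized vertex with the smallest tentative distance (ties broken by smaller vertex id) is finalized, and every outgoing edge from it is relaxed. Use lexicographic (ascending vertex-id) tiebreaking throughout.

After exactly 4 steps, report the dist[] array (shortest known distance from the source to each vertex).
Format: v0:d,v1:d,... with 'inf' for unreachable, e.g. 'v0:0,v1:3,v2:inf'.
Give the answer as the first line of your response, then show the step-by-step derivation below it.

v0:inf,v1:inf,v2:0,v3:23,v4:40,v5:inf,v6:20,v7:inf,v8:inf

step 1: dist = v0:inf,v1:inf,v2:0,v3:inf,v4:inf,v5:inf,v6:20,v7:inf,v8:inf
step 2: dist = v0:inf,v1:inf,v2:0,v3:23,v4:40,v5:inf,v6:20,v7:inf,v8:inf
step 3: dist = v0:inf,v1:inf,v2:0,v3:23,v4:40,v5:inf,v6:20,v7:inf,v8:inf
step 4: dist = v0:inf,v1:inf,v2:0,v3:23,v4:40,v5:inf,v6:20,v7:inf,v8:inf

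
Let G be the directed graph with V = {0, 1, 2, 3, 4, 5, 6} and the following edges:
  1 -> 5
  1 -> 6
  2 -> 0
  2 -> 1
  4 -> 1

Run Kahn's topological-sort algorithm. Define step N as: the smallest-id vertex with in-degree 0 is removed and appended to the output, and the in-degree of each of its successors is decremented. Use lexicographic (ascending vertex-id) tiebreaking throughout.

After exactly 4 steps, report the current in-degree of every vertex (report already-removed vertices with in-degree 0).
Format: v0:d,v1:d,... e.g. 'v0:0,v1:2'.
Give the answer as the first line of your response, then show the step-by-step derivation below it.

v0:0,v1:0,v2:0,v3:0,v4:0,v5:1,v6:1

step 1: output 2; order=[2]; indeg=(0,1,0,0,0,1,1)
step 2: output 0; order=[2,0]; indeg=(0,1,0,0,0,1,1)
step 3: output 3; order=[2,0,3]; indeg=(0,1,0,0,0,1,1)
step 4: output 4; order=[2,0,3,4]; indeg=(0,0,0,0,0,1,1)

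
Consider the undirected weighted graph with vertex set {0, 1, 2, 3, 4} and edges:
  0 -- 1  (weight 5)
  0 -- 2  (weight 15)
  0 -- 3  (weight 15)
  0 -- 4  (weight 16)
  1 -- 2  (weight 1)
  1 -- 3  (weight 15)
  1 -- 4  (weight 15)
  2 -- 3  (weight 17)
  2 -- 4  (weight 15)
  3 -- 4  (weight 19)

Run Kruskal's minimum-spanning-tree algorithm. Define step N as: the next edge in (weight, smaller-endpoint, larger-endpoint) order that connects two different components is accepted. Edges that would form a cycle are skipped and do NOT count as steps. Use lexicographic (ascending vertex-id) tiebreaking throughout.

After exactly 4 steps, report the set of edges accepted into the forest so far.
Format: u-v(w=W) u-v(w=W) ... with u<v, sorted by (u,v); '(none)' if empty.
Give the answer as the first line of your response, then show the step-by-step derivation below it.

0-1(w=5) 0-3(w=15) 1-2(w=1) 1-4(w=15)

step 1: add edge 1-2 (w=1); MST = {1-2(w=1)}
step 2: add edge 0-1 (w=5); MST = {0-1(w=5) 1-2(w=1)}
step 3: add edge 0-3 (w=15); MST = {0-1(w=5) 0-3(w=15) 1-2(w=1)}
step 4: add edge 1-4 (w=15); MST = {0-1(w=5) 0-3(w=15) 1-2(w=1) 1-4(w=15)}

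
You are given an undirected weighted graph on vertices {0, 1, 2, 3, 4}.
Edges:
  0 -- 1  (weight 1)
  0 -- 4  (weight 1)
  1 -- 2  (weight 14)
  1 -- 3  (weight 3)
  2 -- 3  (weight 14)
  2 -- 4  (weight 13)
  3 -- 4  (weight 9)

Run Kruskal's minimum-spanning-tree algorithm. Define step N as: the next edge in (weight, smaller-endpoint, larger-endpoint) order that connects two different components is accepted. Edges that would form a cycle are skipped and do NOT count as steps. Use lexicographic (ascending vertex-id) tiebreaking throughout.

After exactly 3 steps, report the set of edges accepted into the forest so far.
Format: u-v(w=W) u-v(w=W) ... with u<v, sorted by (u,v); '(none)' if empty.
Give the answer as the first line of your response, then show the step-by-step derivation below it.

0-1(w=1) 0-4(w=1) 1-3(w=3)

step 1: add edge 0-1 (w=1); MST = {0-1(w=1)}
step 2: add edge 0-4 (w=1); MST = {0-1(w=1) 0-4(w=1)}
step 3: add edge 1-3 (w=3); MST = {0-1(w=1) 0-4(w=1) 1-3(w=3)}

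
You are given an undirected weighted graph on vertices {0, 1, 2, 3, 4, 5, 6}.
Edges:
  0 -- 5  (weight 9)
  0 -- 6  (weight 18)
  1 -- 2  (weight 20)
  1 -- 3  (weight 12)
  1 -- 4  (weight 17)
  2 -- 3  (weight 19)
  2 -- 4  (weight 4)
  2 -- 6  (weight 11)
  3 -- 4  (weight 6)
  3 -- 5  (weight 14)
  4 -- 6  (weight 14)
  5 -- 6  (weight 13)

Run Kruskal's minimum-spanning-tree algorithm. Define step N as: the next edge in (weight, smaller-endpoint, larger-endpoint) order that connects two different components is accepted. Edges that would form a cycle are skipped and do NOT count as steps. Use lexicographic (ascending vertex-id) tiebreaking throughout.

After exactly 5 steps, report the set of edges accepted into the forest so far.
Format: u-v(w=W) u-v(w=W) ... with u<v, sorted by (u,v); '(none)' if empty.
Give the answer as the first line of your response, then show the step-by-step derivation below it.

0-5(w=9) 1-3(w=12) 2-4(w=4) 2-6(w=11) 3-4(w=6)

step 1: add edge 2-4 (w=4); MST = {2-4(w=4)}
step 2: add edge 3-4 (w=6); MST = {2-4(w=4) 3-4(w=6)}
step 3: add edge 0-5 (w=9); MST = {0-5(w=9) 2-4(w=4) 3-4(w=6)}
step 4: add edge 2-6 (w=11); MST = {0-5(w=9) 2-4(w=4) 2-6(w=11) 3-4(w=6)}
step 5: add edge 1-3 (w=12); MST = {0-5(w=9) 1-3(w=12) 2-4(w=4) 2-6(w=11) 3-4(w=6)}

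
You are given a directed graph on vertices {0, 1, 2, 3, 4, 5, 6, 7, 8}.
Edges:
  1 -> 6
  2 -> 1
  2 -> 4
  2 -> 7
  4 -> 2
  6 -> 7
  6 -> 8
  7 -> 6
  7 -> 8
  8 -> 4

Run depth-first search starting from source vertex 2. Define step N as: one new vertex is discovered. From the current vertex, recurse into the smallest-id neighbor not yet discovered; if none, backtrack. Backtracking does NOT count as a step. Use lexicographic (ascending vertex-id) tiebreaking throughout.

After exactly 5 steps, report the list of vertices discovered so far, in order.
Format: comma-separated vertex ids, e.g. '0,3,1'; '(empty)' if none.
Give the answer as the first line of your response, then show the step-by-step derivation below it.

2,1,6,7,8

step 1: discover 2; path=2; order=2
step 2: discover 1; path=2>1; order=2,1
step 3: discover 6; path=2>1>6; order=2,1,6
step 4: discover 7; path=2>1>6>7; order=2,1,6,7
step 5: discover 8; path=2>1>6>7>8; order=2,1,6,7,8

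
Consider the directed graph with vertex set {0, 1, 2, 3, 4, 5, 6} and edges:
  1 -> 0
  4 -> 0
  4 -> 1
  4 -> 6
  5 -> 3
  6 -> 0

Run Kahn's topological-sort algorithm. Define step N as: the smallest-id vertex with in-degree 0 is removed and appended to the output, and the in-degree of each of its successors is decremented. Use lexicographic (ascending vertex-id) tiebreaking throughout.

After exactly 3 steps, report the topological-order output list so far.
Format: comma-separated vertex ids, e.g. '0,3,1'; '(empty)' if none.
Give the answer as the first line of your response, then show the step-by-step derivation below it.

2,4,1

step 1: output 2; order=[2]; indeg=(3,1,0,1,0,0,1)
step 2: output 4; order=[2,4]; indeg=(2,0,0,1,0,0,0)
step 3: output 1; order=[2,4,1]; indeg=(1,0,0,1,0,0,0)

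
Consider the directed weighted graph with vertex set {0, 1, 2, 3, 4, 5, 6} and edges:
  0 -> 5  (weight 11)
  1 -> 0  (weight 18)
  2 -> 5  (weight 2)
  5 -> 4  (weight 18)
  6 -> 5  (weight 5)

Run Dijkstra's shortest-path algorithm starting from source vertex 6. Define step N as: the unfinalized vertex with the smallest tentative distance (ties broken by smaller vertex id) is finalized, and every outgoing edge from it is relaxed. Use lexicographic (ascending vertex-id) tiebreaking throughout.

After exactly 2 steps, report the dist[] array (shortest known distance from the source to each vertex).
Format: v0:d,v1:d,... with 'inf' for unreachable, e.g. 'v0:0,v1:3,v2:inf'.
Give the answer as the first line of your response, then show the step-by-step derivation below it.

v0:inf,v1:inf,v2:inf,v3:inf,v4:23,v5:5,v6:0

step 1: dist = v0:inf,v1:inf,v2:inf,v3:inf,v4:inf,v5:5,v6:0
step 2: dist = v0:inf,v1:inf,v2:inf,v3:inf,v4:23,v5:5,v6:0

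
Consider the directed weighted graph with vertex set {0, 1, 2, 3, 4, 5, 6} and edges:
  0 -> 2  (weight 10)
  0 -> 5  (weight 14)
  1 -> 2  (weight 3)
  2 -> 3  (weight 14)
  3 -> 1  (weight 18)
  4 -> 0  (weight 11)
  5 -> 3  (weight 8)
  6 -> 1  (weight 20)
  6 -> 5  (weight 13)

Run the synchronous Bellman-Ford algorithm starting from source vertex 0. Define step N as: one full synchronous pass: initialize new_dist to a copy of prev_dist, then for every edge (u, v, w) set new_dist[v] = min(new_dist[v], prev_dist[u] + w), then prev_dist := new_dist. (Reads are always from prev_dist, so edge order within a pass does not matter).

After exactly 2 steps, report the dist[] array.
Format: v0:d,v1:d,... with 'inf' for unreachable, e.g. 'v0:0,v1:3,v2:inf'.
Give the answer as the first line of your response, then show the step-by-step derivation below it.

v0:0,v1:inf,v2:10,v3:22,v4:inf,v5:14,v6:inf

step 1: dist = v0:0,v1:inf,v2:10,v3:inf,v4:inf,v5:14,v6:inf
step 2: dist = v0:0,v1:inf,v2:10,v3:22,v4:inf,v5:14,v6:inf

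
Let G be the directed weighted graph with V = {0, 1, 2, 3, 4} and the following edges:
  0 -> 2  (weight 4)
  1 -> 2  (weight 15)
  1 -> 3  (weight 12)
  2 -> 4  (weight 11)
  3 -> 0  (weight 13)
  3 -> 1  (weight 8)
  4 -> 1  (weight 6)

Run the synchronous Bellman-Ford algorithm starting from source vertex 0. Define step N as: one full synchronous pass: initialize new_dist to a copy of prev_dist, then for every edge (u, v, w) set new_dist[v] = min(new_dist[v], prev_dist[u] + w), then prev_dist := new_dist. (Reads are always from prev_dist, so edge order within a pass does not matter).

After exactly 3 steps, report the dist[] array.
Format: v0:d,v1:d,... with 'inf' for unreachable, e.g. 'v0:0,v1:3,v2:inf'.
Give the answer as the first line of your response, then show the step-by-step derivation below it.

v0:0,v1:21,v2:4,v3:inf,v4:15

step 1: dist = v0:0,v1:inf,v2:4,v3:inf,v4:inf
step 2: dist = v0:0,v1:inf,v2:4,v3:inf,v4:15
step 3: dist = v0:0,v1:21,v2:4,v3:inf,v4:15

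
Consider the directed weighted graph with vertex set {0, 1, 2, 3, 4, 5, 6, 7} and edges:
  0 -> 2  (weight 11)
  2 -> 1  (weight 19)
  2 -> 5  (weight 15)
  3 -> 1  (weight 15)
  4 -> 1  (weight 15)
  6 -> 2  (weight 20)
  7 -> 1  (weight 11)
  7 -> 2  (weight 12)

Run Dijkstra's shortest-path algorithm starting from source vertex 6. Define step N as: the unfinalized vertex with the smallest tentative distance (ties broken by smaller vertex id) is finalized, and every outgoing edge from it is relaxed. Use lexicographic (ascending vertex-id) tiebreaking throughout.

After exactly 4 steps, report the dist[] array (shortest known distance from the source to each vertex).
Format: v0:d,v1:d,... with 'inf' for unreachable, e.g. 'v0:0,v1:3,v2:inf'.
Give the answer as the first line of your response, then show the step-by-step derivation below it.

v0:inf,v1:39,v2:20,v3:inf,v4:inf,v5:35,v6:0,v7:inf

step 1: dist = v0:inf,v1:inf,v2:20,v3:inf,v4:inf,v5:inf,v6:0,v7:inf
step 2: dist = v0:inf,v1:39,v2:20,v3:inf,v4:inf,v5:35,v6:0,v7:inf
step 3: dist = v0:inf,v1:39,v2:20,v3:inf,v4:inf,v5:35,v6:0,v7:inf
step 4: dist = v0:inf,v1:39,v2:20,v3:inf,v4:inf,v5:35,v6:0,v7:inf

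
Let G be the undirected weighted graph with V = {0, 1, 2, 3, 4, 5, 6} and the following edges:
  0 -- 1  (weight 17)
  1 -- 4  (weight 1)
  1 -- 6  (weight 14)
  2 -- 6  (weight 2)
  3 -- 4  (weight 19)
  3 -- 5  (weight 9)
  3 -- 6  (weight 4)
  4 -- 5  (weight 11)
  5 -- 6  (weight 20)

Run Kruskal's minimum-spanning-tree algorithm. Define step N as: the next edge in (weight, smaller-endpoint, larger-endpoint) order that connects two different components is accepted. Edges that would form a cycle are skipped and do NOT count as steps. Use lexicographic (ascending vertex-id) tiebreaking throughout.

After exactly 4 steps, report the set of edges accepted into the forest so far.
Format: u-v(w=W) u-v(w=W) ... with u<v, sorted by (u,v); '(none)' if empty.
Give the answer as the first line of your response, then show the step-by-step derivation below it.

1-4(w=1) 2-6(w=2) 3-5(w=9) 3-6(w=4)

step 1: add edge 1-4 (w=1); MST = {1-4(w=1)}
step 2: add edge 2-6 (w=2); MST = {1-4(w=1) 2-6(w=2)}
step 3: add edge 3-6 (w=4); MST = {1-4(w=1) 2-6(w=2) 3-6(w=4)}
step 4: add edge 3-5 (w=9); MST = {1-4(w=1) 2-6(w=2) 3-5(w=9) 3-6(w=4)}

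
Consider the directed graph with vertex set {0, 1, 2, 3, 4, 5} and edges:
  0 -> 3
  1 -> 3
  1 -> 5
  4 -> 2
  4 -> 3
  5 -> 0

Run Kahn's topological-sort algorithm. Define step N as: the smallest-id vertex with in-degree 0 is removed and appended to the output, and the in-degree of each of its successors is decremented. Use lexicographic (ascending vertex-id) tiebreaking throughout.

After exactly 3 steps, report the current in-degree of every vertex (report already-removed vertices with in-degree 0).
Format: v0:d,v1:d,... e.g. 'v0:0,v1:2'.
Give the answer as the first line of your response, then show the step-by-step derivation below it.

v0:1,v1:0,v2:0,v3:1,v4:0,v5:0

step 1: output 1; order=[1]; indeg=(1,0,1,2,0,0)
step 2: output 4; order=[1,4]; indeg=(1,0,0,1,0,0)
step 3: output 2; order=[1,4,2]; indeg=(1,0,0,1,0,0)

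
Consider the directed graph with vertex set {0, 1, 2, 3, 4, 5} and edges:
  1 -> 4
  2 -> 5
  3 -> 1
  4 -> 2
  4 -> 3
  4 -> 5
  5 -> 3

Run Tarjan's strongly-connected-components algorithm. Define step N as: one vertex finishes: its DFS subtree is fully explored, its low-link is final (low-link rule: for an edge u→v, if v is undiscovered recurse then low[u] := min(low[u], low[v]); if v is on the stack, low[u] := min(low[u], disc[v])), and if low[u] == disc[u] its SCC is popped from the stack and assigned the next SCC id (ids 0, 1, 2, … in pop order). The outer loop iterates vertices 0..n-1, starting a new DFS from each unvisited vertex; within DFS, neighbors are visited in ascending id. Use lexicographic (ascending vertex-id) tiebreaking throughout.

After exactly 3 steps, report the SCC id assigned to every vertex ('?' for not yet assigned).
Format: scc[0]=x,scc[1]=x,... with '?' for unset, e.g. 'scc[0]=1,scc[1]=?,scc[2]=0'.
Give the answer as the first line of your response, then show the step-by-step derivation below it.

scc[0]=0,scc[1]=?,scc[2]=?,scc[3]=?,scc[4]=?,scc[5]=?

step 1: low=(low[0]=0,low[1]=?,low[2]=?,low[3]=?,low[4]=?,low[5]=?); scc=(scc[0]=0,scc[1]=?,scc[2]=?,scc[3]=?,scc[4]=?,scc[5]=?)
step 2: low=(low[0]=0,low[1]=1,low[2]=3,low[3]=1,low[4]=2,low[5]=4); scc=(scc[0]=0,scc[1]=?,scc[2]=?,scc[3]=?,scc[4]=?,scc[5]=?)
step 3: low=(low[0]=0,low[1]=1,low[2]=3,low[3]=1,low[4]=2,low[5]=1); scc=(scc[0]=0,scc[1]=?,scc[2]=?,scc[3]=?,scc[4]=?,scc[5]=?)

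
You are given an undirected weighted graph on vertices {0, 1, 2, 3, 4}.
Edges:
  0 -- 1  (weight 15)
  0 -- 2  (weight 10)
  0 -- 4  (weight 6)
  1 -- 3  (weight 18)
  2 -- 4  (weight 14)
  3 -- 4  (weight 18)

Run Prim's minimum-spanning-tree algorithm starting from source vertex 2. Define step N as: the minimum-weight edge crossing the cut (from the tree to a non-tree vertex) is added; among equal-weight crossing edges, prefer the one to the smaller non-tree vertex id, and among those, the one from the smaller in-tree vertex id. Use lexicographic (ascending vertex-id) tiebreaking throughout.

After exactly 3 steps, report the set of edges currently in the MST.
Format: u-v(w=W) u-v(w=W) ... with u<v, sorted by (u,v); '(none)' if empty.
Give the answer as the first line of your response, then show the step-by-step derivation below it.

0-1(w=15) 0-2(w=10) 0-4(w=6)

step 1: add edge 0-2 (w=10); MST = {0-2(w=10)}
step 2: add edge 0-4 (w=6); MST = {0-2(w=10) 0-4(w=6)}
step 3: add edge 0-1 (w=15); MST = {0-1(w=15) 0-2(w=10) 0-4(w=6)}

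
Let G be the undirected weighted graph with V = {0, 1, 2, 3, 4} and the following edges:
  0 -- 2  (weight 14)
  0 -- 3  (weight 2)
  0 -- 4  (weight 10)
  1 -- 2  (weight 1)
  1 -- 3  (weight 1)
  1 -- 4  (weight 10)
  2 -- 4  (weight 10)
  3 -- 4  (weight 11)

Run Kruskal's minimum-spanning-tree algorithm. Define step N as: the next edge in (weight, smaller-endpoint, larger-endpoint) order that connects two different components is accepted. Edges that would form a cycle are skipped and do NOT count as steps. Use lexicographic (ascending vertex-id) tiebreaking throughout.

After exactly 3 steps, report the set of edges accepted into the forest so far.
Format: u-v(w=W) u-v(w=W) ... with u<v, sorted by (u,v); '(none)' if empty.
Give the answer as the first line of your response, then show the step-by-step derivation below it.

0-3(w=2) 1-2(w=1) 1-3(w=1)

step 1: add edge 1-2 (w=1); MST = {1-2(w=1)}
step 2: add edge 1-3 (w=1); MST = {1-2(w=1) 1-3(w=1)}
step 3: add edge 0-3 (w=2); MST = {0-3(w=2) 1-2(w=1) 1-3(w=1)}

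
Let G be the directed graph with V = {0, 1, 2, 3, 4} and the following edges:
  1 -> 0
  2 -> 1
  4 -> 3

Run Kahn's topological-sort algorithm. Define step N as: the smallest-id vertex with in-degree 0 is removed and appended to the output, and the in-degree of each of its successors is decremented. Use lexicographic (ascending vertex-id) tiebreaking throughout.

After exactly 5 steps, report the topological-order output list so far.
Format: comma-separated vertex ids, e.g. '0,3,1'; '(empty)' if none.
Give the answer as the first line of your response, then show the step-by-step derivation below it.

2,1,0,4,3

step 1: output 2; order=[2]; indeg=(1,0,0,1,0)
step 2: output 1; order=[2,1]; indeg=(0,0,0,1,0)
step 3: output 0; order=[2,1,0]; indeg=(0,0,0,1,0)
step 4: output 4; order=[2,1,0,4]; indeg=(0,0,0,0,0)
step 5: output 3; order=[2,1,0,4,3]; indeg=(0,0,0,0,0)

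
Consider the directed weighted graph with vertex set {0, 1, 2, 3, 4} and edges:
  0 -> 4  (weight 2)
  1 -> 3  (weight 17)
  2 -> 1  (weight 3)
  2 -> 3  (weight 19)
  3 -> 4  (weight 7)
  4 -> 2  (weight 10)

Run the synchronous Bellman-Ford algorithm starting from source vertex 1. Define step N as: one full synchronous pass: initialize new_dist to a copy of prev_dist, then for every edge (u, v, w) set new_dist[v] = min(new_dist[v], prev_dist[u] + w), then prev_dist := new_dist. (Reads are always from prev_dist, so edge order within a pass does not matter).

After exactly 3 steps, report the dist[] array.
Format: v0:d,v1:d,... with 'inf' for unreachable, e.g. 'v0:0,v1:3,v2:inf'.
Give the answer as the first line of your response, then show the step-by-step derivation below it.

v0:inf,v1:0,v2:34,v3:17,v4:24

step 1: dist = v0:inf,v1:0,v2:inf,v3:17,v4:inf
step 2: dist = v0:inf,v1:0,v2:inf,v3:17,v4:24
step 3: dist = v0:inf,v1:0,v2:34,v3:17,v4:24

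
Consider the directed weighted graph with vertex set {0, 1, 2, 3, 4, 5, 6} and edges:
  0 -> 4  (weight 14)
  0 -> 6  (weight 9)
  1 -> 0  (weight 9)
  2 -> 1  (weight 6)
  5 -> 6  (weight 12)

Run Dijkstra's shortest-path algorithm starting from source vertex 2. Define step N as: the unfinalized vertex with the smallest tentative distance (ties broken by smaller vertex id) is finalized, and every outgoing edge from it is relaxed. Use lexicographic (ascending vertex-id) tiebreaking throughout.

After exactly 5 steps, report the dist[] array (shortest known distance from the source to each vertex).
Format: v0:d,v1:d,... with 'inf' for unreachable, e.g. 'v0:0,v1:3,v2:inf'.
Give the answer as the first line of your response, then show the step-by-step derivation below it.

v0:15,v1:6,v2:0,v3:inf,v4:29,v5:inf,v6:24

step 1: dist = v0:inf,v1:6,v2:0,v3:inf,v4:inf,v5:inf,v6:inf
step 2: dist = v0:15,v1:6,v2:0,v3:inf,v4:inf,v5:inf,v6:inf
step 3: dist = v0:15,v1:6,v2:0,v3:inf,v4:29,v5:inf,v6:24
step 4: dist = v0:15,v1:6,v2:0,v3:inf,v4:29,v5:inf,v6:24
step 5: dist = v0:15,v1:6,v2:0,v3:inf,v4:29,v5:inf,v6:24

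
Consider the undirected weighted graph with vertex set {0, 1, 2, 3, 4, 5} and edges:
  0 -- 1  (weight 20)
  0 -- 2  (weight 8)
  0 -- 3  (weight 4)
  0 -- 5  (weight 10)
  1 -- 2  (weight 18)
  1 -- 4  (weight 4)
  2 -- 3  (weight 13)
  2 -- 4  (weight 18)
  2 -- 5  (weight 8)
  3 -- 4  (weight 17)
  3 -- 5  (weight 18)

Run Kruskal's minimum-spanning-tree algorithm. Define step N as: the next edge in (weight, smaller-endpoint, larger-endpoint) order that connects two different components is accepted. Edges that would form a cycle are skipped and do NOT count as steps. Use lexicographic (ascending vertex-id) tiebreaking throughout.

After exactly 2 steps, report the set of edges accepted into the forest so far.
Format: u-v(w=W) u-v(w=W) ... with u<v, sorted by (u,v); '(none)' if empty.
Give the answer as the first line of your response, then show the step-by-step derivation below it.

0-3(w=4) 1-4(w=4)

step 1: add edge 0-3 (w=4); MST = {0-3(w=4)}
step 2: add edge 1-4 (w=4); MST = {0-3(w=4) 1-4(w=4)}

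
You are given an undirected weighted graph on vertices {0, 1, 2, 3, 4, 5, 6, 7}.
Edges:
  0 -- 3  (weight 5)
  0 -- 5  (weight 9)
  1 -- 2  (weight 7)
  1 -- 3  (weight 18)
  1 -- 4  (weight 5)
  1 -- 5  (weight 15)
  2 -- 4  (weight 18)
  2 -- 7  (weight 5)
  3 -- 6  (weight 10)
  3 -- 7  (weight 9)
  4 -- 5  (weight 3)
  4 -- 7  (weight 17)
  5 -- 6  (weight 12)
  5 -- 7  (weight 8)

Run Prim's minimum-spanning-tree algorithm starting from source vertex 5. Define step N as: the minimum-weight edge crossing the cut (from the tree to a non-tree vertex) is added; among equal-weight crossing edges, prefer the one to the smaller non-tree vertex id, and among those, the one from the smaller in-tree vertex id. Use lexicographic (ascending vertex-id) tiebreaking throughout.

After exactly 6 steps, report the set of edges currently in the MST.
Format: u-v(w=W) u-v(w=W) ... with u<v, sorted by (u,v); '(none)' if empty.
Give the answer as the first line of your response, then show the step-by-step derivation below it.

0-3(w=5) 0-5(w=9) 1-2(w=7) 1-4(w=5) 2-7(w=5) 4-5(w=3)

step 1: add edge 4-5 (w=3); MST = {4-5(w=3)}
step 2: add edge 1-4 (w=5); MST = {1-4(w=5) 4-5(w=3)}
step 3: add edge 1-2 (w=7); MST = {1-2(w=7) 1-4(w=5) 4-5(w=3)}
step 4: add edge 2-7 (w=5); MST = {1-2(w=7) 1-4(w=5) 2-7(w=5) 4-5(w=3)}
step 5: add edge 0-5 (w=9); MST = {0-5(w=9) 1-2(w=7) 1-4(w=5) 2-7(w=5) 4-5(w=3)}
step 6: add edge 0-3 (w=5); MST = {0-3(w=5) 0-5(w=9) 1-2(w=7) 1-4(w=5) 2-7(w=5) 4-5(w=3)}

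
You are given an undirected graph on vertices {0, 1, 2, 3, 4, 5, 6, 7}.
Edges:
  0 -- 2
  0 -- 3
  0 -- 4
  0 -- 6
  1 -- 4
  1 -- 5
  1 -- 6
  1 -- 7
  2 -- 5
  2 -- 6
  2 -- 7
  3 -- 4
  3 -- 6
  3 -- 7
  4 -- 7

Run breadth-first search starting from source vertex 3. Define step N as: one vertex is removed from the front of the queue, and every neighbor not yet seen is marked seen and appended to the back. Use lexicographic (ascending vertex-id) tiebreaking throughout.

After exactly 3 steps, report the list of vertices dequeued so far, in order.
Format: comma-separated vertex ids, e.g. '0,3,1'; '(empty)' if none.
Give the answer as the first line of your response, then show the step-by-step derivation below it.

3,0,4

step 1: dequeue 3; queue=[0,4,6,7]; order=3
step 2: dequeue 0; queue=[4,6,7,2]; order=3,0
step 3: dequeue 4; queue=[6,7,2,1]; order=3,0,4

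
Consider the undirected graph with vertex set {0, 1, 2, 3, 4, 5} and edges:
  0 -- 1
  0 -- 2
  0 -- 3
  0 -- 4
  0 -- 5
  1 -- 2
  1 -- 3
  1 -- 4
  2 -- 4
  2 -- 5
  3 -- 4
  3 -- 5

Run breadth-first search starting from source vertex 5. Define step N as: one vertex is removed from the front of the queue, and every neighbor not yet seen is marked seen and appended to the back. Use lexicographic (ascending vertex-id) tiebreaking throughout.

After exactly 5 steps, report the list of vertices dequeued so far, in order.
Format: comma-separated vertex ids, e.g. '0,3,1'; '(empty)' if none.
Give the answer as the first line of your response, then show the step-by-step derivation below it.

5,0,2,3,1

step 1: dequeue 5; queue=[0,2,3]; order=5
step 2: dequeue 0; queue=[2,3,1,4]; order=5,0
step 3: dequeue 2; queue=[3,1,4]; order=5,0,2
step 4: dequeue 3; queue=[1,4]; order=5,0,2,3
step 5: dequeue 1; queue=[4]; order=5,0,2,3,1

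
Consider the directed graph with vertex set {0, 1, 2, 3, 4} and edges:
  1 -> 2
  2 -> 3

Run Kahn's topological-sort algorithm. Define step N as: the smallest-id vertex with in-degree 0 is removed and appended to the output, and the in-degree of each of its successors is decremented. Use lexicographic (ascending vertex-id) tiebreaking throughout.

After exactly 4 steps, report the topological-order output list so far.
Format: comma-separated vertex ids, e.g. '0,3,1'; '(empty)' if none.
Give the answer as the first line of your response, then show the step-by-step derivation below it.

0,1,2,3

step 1: output 0; order=[0]; indeg=(0,0,1,1,0)
step 2: output 1; order=[0,1]; indeg=(0,0,0,1,0)
step 3: output 2; order=[0,1,2]; indeg=(0,0,0,0,0)
step 4: output 3; order=[0,1,2,3]; indeg=(0,0,0,0,0)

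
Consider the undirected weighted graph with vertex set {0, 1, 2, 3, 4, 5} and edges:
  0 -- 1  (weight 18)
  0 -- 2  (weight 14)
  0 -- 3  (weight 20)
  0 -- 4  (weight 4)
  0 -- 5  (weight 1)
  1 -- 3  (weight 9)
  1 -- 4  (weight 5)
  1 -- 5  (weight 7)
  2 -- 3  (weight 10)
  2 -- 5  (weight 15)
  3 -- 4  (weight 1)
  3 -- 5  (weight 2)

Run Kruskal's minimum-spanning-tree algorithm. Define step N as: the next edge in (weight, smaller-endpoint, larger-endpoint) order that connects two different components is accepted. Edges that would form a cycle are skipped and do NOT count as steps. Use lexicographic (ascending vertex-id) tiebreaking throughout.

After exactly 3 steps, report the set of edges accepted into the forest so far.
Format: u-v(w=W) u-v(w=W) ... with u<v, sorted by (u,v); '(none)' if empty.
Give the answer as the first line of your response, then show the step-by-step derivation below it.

0-5(w=1) 3-4(w=1) 3-5(w=2)

step 1: add edge 0-5 (w=1); MST = {0-5(w=1)}
step 2: add edge 3-4 (w=1); MST = {0-5(w=1) 3-4(w=1)}
step 3: add edge 3-5 (w=2); MST = {0-5(w=1) 3-4(w=1) 3-5(w=2)}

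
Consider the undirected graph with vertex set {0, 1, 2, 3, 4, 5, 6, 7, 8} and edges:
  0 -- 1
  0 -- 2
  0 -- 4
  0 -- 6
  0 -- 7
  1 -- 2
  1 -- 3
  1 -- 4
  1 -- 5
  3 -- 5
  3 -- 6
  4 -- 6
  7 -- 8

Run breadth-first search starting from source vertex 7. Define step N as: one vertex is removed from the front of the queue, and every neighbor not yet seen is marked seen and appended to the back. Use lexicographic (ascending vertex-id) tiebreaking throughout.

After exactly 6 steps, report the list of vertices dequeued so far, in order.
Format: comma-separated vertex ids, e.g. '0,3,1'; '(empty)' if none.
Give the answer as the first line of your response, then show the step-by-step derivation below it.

7,0,8,1,2,4

step 1: dequeue 7; queue=[0,8]; order=7
step 2: dequeue 0; queue=[8,1,2,4,6]; order=7,0
step 3: dequeue 8; queue=[1,2,4,6]; order=7,0,8
step 4: dequeue 1; queue=[2,4,6,3,5]; order=7,0,8,1
step 5: dequeue 2; queue=[4,6,3,5]; order=7,0,8,1,2
step 6: dequeue 4; queue=[6,3,5]; order=7,0,8,1,2,4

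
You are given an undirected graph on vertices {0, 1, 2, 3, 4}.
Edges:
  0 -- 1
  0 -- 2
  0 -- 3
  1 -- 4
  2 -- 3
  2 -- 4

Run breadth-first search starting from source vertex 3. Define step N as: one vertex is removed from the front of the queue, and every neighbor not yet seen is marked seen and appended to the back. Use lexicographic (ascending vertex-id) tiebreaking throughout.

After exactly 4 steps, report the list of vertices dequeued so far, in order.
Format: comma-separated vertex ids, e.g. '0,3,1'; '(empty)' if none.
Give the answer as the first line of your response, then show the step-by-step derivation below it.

3,0,2,1

step 1: dequeue 3; queue=[0,2]; order=3
step 2: dequeue 0; queue=[2,1]; order=3,0
step 3: dequeue 2; queue=[1,4]; order=3,0,2
step 4: dequeue 1; queue=[4]; order=3,0,2,1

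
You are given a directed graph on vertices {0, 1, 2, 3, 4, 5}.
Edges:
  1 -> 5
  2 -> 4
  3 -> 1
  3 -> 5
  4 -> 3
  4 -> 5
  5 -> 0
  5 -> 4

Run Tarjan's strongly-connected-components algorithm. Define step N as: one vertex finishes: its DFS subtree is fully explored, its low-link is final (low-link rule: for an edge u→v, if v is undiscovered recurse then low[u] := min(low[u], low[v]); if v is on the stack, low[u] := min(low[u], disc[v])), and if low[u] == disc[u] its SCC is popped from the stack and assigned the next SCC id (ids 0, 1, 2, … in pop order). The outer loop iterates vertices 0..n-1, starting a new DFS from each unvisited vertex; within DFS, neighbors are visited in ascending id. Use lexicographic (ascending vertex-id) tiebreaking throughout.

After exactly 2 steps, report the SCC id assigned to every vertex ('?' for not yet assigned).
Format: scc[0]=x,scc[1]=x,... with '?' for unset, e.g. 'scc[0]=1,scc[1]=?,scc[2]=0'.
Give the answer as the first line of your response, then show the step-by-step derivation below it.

scc[0]=0,scc[1]=?,scc[2]=?,scc[3]=?,scc[4]=?,scc[5]=?

step 1: low=(low[0]=0,low[1]=?,low[2]=?,low[3]=?,low[4]=?,low[5]=?); scc=(scc[0]=0,scc[1]=?,scc[2]=?,scc[3]=?,scc[4]=?,scc[5]=?)
step 2: low=(low[0]=0,low[1]=1,low[2]=?,low[3]=1,low[4]=3,low[5]=2); scc=(scc[0]=0,scc[1]=?,scc[2]=?,scc[3]=?,scc[4]=?,scc[5]=?)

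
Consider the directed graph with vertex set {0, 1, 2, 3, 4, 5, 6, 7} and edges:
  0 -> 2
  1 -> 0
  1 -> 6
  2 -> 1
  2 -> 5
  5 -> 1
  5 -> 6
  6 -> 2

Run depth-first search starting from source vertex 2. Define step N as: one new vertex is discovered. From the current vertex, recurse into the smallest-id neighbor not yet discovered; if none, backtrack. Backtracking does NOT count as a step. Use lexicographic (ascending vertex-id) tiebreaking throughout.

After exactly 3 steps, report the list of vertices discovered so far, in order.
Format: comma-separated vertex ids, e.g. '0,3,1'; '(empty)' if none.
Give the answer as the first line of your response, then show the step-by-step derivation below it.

2,1,0

step 1: discover 2; path=2; order=2
step 2: discover 1; path=2>1; order=2,1
step 3: discover 0; path=2>1>0; order=2,1,0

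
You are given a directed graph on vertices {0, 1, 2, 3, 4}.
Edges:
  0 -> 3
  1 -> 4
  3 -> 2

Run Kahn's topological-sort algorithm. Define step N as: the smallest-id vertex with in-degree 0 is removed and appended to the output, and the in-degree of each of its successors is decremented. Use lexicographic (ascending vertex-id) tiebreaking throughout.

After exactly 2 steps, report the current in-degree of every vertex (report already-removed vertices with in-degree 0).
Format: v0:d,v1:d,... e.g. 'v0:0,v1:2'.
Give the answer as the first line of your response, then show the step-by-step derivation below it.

v0:0,v1:0,v2:1,v3:0,v4:0

step 1: output 0; order=[0]; indeg=(0,0,1,0,1)
step 2: output 1; order=[0,1]; indeg=(0,0,1,0,0)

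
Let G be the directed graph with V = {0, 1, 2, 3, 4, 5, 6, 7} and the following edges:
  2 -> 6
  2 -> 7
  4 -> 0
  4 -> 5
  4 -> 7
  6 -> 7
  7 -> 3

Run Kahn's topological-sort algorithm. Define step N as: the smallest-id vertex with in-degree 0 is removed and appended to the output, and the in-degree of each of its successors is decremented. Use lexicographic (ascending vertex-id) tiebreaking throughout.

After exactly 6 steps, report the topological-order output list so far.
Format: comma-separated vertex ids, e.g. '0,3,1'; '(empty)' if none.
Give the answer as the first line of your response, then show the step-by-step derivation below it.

1,2,4,0,5,6

step 1: output 1; order=[1]; indeg=(1,0,0,1,0,1,1,3)
step 2: output 2; order=[1,2]; indeg=(1,0,0,1,0,1,0,2)
step 3: output 4; order=[1,2,4]; indeg=(0,0,0,1,0,0,0,1)
step 4: output 0; order=[1,2,4,0]; indeg=(0,0,0,1,0,0,0,1)
step 5: output 5; order=[1,2,4,0,5]; indeg=(0,0,0,1,0,0,0,1)
step 6: output 6; order=[1,2,4,0,5,6]; indeg=(0,0,0,1,0,0,0,0)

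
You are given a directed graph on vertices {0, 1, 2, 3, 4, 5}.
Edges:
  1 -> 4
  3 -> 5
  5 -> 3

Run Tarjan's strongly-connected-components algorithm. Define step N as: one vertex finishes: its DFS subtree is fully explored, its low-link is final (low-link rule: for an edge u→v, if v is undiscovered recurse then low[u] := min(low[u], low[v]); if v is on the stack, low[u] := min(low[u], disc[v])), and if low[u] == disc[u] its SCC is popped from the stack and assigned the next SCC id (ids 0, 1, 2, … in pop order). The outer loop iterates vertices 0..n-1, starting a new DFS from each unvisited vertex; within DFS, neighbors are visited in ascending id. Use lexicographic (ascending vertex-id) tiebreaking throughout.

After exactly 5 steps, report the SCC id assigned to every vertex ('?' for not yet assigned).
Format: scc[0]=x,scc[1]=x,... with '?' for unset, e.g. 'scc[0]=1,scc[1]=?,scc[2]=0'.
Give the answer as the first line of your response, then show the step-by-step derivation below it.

scc[0]=0,scc[1]=2,scc[2]=3,scc[3]=?,scc[4]=1,scc[5]=?

step 1: low=(low[0]=0,low[1]=?,low[2]=?,low[3]=?,low[4]=?,low[5]=?); scc=(scc[0]=0,scc[1]=?,scc[2]=?,scc[3]=?,scc[4]=?,scc[5]=?)
step 2: low=(low[0]=0,low[1]=1,low[2]=?,low[3]=?,low[4]=2,low[5]=?); scc=(scc[0]=0,scc[1]=?,scc[2]=?,scc[3]=?,scc[4]=1,scc[5]=?)
step 3: low=(low[0]=0,low[1]=1,low[2]=?,low[3]=?,low[4]=2,low[5]=?); scc=(scc[0]=0,scc[1]=2,scc[2]=?,scc[3]=?,scc[4]=1,scc[5]=?)
step 4: low=(low[0]=0,low[1]=1,low[2]=3,low[3]=?,low[4]=2,low[5]=?); scc=(scc[0]=0,scc[1]=2,scc[2]=3,scc[3]=?,scc[4]=1,scc[5]=?)
step 5: low=(low[0]=0,low[1]=1,low[2]=3,low[3]=4,low[4]=2,low[5]=4); scc=(scc[0]=0,scc[1]=2,scc[2]=3,scc[3]=?,scc[4]=1,scc[5]=?)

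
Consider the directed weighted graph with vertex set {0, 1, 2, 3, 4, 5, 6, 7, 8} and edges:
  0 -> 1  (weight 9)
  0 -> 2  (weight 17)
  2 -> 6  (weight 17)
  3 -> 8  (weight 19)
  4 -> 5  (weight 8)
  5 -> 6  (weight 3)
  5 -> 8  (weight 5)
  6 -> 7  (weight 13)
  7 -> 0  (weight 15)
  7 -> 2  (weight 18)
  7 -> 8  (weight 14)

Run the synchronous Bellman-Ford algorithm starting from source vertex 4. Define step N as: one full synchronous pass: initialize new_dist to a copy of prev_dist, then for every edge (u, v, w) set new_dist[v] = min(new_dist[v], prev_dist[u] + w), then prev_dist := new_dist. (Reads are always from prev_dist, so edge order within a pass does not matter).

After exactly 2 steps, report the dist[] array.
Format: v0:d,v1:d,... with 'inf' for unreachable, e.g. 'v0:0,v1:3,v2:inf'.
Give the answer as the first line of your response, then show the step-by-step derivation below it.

v0:inf,v1:inf,v2:inf,v3:inf,v4:0,v5:8,v6:11,v7:inf,v8:13

step 1: dist = v0:inf,v1:inf,v2:inf,v3:inf,v4:0,v5:8,v6:inf,v7:inf,v8:inf
step 2: dist = v0:inf,v1:inf,v2:inf,v3:inf,v4:0,v5:8,v6:11,v7:inf,v8:13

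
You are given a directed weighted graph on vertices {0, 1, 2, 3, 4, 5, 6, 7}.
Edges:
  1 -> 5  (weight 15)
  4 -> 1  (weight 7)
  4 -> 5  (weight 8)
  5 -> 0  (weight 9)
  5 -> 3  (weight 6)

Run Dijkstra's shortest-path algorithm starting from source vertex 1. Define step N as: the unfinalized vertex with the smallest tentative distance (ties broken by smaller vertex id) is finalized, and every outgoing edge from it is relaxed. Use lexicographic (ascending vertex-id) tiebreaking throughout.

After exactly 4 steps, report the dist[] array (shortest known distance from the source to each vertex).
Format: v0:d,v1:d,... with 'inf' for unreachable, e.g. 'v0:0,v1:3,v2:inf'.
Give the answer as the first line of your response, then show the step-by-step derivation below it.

v0:24,v1:0,v2:inf,v3:21,v4:inf,v5:15,v6:inf,v7:inf

step 1: dist = v0:inf,v1:0,v2:inf,v3:inf,v4:inf,v5:15,v6:inf,v7:inf
step 2: dist = v0:24,v1:0,v2:inf,v3:21,v4:inf,v5:15,v6:inf,v7:inf
step 3: dist = v0:24,v1:0,v2:inf,v3:21,v4:inf,v5:15,v6:inf,v7:inf
step 4: dist = v0:24,v1:0,v2:inf,v3:21,v4:inf,v5:15,v6:inf,v7:inf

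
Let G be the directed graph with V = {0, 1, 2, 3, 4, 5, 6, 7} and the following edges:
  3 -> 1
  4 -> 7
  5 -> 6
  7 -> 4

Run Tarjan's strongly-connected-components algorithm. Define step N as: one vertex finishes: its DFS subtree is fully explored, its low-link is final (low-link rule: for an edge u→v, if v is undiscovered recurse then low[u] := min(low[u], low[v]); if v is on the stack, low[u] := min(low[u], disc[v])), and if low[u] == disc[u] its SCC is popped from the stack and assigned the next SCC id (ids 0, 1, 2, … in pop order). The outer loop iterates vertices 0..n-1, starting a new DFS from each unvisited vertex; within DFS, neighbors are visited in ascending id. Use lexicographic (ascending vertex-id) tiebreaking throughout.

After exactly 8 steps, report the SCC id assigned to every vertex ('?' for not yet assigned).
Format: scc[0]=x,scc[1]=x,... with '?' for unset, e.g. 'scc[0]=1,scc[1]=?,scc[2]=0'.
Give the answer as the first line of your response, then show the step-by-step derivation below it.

scc[0]=0,scc[1]=1,scc[2]=2,scc[3]=3,scc[4]=4,scc[5]=6,scc[6]=5,scc[7]=4

step 1: low=(low[0]=0,low[1]=?,low[2]=?,low[3]=?,low[4]=?,low[5]=?,low[6]=?,low[7]=?); scc=(scc[0]=0,scc[1]=?,scc[2]=?,scc[3]=?,scc[4]=?,scc[5]=?,scc[6]=?,scc[7]=?)
step 2: low=(low[0]=0,low[1]=1,low[2]=?,low[3]=?,low[4]=?,low[5]=?,low[6]=?,low[7]=?); scc=(scc[0]=0,scc[1]=1,scc[2]=?,scc[3]=?,scc[4]=?,scc[5]=?,scc[6]=?,scc[7]=?)
step 3: low=(low[0]=0,low[1]=1,low[2]=2,low[3]=?,low[4]=?,low[5]=?,low[6]=?,low[7]=?); scc=(scc[0]=0,scc[1]=1,scc[2]=2,scc[3]=?,scc[4]=?,scc[5]=?,scc[6]=?,scc[7]=?)
step 4: low=(low[0]=0,low[1]=1,low[2]=2,low[3]=3,low[4]=?,low[5]=?,low[6]=?,low[7]=?); scc=(scc[0]=0,scc[1]=1,scc[2]=2,scc[3]=3,scc[4]=?,scc[5]=?,scc[6]=?,scc[7]=?)
step 5: low=(low[0]=0,low[1]=1,low[2]=2,low[3]=3,low[4]=4,low[5]=?,low[6]=?,low[7]=4); scc=(scc[0]=0,scc[1]=1,scc[2]=2,scc[3]=3,scc[4]=?,scc[5]=?,scc[6]=?,scc[7]=?)
step 6: low=(low[0]=0,low[1]=1,low[2]=2,low[3]=3,low[4]=4,low[5]=?,low[6]=?,low[7]=4); scc=(scc[0]=0,scc[1]=1,scc[2]=2,scc[3]=3,scc[4]=4,scc[5]=?,scc[6]=?,scc[7]=4)
step 7: low=(low[0]=0,low[1]=1,low[2]=2,low[3]=3,low[4]=4,low[5]=6,low[6]=7,low[7]=4); scc=(scc[0]=0,scc[1]=1,scc[2]=2,scc[3]=3,scc[4]=4,scc[5]=?,scc[6]=5,scc[7]=4)
step 8: low=(low[0]=0,low[1]=1,low[2]=2,low[3]=3,low[4]=4,low[5]=6,low[6]=7,low[7]=4); scc=(scc[0]=0,scc[1]=1,scc[2]=2,scc[3]=3,scc[4]=4,scc[5]=6,scc[6]=5,scc[7]=4)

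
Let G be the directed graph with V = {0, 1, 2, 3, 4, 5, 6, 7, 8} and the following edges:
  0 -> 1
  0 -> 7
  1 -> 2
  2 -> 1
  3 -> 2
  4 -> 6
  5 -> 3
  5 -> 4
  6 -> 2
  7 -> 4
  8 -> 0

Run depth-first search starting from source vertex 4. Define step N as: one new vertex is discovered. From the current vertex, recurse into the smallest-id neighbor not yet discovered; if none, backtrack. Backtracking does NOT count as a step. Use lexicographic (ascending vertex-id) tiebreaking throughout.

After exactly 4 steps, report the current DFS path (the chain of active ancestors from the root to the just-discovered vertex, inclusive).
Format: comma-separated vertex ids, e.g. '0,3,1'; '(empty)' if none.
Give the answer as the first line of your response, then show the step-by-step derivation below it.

4,6,2,1

step 1: discover 4; path=4; order=4
step 2: discover 6; path=4>6; order=4,6
step 3: discover 2; path=4>6>2; order=4,6,2
step 4: discover 1; path=4>6>2>1; order=4,6,2,1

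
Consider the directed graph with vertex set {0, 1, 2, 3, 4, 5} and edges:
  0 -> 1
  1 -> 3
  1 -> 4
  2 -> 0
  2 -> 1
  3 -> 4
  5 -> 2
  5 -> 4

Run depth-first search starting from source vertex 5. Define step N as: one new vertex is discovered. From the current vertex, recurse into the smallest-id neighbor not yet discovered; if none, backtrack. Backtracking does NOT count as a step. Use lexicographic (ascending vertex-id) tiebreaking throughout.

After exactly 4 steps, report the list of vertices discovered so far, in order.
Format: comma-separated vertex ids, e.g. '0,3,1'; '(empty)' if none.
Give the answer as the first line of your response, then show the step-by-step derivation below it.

5,2,0,1

step 1: discover 5; path=5; order=5
step 2: discover 2; path=5>2; order=5,2
step 3: discover 0; path=5>2>0; order=5,2,0
step 4: discover 1; path=5>2>0>1; order=5,2,0,1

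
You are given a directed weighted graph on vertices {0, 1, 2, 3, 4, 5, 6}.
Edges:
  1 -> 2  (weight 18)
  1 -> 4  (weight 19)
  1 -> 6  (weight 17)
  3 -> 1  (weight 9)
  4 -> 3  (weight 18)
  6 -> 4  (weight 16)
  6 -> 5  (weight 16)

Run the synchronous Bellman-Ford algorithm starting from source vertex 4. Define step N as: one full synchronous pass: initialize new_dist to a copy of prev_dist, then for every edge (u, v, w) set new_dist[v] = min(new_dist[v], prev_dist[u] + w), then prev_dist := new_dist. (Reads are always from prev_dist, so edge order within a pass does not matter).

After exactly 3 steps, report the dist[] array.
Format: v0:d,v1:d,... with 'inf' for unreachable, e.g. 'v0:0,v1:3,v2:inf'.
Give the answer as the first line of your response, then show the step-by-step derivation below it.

v0:inf,v1:27,v2:45,v3:18,v4:0,v5:inf,v6:44

step 1: dist = v0:inf,v1:inf,v2:inf,v3:18,v4:0,v5:inf,v6:inf
step 2: dist = v0:inf,v1:27,v2:inf,v3:18,v4:0,v5:inf,v6:inf
step 3: dist = v0:inf,v1:27,v2:45,v3:18,v4:0,v5:inf,v6:44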